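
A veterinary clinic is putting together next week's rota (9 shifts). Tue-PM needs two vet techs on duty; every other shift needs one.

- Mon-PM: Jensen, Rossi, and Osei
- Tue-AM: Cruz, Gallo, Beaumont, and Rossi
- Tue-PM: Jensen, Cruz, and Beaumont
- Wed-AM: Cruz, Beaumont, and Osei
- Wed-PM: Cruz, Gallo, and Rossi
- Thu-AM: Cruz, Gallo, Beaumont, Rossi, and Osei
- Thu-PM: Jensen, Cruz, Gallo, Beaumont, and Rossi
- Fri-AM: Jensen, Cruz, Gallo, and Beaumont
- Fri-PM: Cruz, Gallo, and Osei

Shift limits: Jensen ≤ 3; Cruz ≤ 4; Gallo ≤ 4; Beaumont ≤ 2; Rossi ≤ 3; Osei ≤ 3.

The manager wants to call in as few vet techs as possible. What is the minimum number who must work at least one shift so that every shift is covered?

10 slots to fill and no one can take more than 4, so at least ⌈10/4⌉ = 3 vet techs are needed.
Jensen, Cruz, and Gallo alone can cover everything: Mon-PM→Jensen, Tue-AM→Cruz, Tue-PM→Jensen+Cruz, Wed-AM→Cruz, Wed-PM→Cruz, Thu-AM→Gallo, Thu-PM→Jensen, Fri-AM→Gallo, Fri-PM→Gallo.

3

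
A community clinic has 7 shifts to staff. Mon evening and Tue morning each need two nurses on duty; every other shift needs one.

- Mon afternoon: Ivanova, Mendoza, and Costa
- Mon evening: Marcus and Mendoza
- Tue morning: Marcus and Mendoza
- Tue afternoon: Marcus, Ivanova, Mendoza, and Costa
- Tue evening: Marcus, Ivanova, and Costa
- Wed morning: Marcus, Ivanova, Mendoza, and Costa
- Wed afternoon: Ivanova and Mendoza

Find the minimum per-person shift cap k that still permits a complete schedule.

With 4 nurses and 9 worker-slots to fill, someone must work at least ⌈9/4⌉ = 3 shifts, so k ≥ 3.
k = 3 works: Mon afternoon→Ivanova, Mon evening→Marcus+Mendoza, Tue morning→Marcus+Mendoza, Tue afternoon→Ivanova, Tue evening→Marcus, Wed morning→Mendoza, Wed afternoon→Ivanova.
Loads: Marcus 3, Ivanova 3, Mendoza 3, Costa 0 — all ≤ 3.

3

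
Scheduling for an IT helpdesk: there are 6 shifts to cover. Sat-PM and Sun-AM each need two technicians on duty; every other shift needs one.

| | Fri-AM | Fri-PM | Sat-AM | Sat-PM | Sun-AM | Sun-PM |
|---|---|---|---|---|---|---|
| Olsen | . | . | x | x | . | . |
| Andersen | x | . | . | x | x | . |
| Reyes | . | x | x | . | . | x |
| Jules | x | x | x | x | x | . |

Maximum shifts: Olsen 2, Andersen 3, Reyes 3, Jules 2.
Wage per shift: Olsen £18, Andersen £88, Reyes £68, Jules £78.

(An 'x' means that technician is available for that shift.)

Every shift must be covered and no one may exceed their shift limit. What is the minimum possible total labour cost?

£504

Sun-AM can only be covered by Andersen and Jules, so that assignment is forced.
Sun-PM can only be covered by Reyes, so that assignment is forced.
Picking the cheapest available technician for each shift independently would cost £494, but that ignores the shift limits.
An optimal schedule: Fri-AM→Jules, Fri-PM→Reyes, Sat-AM→Olsen, Sat-PM→Olsen+Andersen, Sun-AM→Jules+Andersen, Sun-PM→Reyes.
Total: 78 + 68 + 18 + 18 + 88 + 78 + 88 + 68 = £504.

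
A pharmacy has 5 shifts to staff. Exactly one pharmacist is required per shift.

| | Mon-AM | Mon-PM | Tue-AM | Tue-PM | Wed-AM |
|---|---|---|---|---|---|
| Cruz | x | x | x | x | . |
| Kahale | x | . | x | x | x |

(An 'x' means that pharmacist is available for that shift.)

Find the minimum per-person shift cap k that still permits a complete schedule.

With 2 pharmacists and 5 worker-slots to fill, someone must work at least ⌈5/2⌉ = 3 shifts, so k ≥ 3.
k = 3 works: Mon-AM→Cruz, Mon-PM→Cruz, Tue-AM→Cruz, Tue-PM→Kahale, Wed-AM→Kahale.
Loads: Cruz 3, Kahale 2 — all ≤ 3.

3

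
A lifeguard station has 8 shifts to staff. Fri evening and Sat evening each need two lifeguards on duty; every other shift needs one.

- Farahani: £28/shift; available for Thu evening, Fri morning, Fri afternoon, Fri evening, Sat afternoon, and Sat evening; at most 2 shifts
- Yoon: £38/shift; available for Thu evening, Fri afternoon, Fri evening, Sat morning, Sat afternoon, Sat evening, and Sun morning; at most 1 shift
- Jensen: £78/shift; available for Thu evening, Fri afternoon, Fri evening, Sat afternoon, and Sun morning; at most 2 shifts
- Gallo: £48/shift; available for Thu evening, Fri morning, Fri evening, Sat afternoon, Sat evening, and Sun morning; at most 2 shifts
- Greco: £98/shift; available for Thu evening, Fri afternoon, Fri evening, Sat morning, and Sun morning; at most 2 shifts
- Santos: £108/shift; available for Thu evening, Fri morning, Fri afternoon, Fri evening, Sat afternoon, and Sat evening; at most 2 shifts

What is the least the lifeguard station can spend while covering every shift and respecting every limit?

Picking the cheapest available lifeguard for each shift independently would cost £320, but that ignores the shift limits.
An optimal schedule: Thu evening→Greco, Fri morning→Farahani, Fri afternoon→Farahani, Fri evening→Jensen+Greco, Sat morning→Yoon, Sat afternoon→Jensen, Sat evening→Gallo+Santos, Sun morning→Gallo.
Total: 98 + 28 + 28 + 78 + 98 + 38 + 78 + 48 + 108 + 48 = £650.

£650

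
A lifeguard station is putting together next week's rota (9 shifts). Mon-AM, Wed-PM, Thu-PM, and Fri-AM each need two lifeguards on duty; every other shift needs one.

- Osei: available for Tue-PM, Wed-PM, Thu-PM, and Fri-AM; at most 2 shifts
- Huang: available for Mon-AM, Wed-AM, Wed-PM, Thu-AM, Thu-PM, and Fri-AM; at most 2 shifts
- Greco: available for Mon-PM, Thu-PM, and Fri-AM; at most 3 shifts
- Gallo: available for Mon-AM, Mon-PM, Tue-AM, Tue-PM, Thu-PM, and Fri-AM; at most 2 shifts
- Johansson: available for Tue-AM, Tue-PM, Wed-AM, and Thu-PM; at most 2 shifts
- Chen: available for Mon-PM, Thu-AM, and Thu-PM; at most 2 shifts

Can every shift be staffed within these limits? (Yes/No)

Yes

Mon-AM can only be covered by Huang and Gallo, so that assignment is forced.
Wed-PM can only be covered by Osei and Huang, so that assignment is forced.
One valid schedule: Mon-AM→Huang+Gallo, Mon-PM→Greco, Tue-AM→Gallo, Tue-PM→Johansson, Wed-AM→Johansson, Wed-PM→Osei+Huang, Thu-AM→Chen, Thu-PM→Greco+Chen, Fri-AM→Osei+Greco.
Loads: Osei 2/2, Huang 2/2, Greco 3/3, Gallo 2/2, Johansson 2/2, Chen 2/2 — all within limits.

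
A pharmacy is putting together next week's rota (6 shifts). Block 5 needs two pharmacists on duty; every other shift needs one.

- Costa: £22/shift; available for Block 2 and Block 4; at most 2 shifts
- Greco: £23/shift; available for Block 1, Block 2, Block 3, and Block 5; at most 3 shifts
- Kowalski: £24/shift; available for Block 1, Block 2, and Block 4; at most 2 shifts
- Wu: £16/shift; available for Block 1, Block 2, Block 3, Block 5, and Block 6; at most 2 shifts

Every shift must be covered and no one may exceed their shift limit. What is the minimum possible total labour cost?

Block 5 can only be covered by Greco and Wu, so that assignment is forced.
Block 6 can only be covered by Wu, so that assignment is forced.
Picking the cheapest available pharmacist for each shift independently would cost £125, but that ignores the shift limits.
An optimal schedule: Block 1→Greco, Block 2→Costa, Block 3→Greco, Block 4→Costa, Block 5→Greco+Wu, Block 6→Wu.
Total: 23 + 22 + 23 + 22 + 23 + 16 + 16 = £145.

£145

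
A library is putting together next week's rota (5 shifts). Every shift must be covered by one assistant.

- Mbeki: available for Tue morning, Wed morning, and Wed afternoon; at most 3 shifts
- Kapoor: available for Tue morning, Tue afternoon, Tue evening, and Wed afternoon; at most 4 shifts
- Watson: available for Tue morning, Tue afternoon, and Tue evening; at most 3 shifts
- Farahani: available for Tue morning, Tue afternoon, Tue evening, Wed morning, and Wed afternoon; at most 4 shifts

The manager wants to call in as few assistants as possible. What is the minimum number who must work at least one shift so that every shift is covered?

5 slots to fill and no one can take more than 4, so at least ⌈5/4⌉ = 2 assistants are needed.
Mbeki and Kapoor alone can cover everything: Tue morning→Mbeki, Tue afternoon→Kapoor, Tue evening→Kapoor, Wed morning→Mbeki, Wed afternoon→Mbeki.

2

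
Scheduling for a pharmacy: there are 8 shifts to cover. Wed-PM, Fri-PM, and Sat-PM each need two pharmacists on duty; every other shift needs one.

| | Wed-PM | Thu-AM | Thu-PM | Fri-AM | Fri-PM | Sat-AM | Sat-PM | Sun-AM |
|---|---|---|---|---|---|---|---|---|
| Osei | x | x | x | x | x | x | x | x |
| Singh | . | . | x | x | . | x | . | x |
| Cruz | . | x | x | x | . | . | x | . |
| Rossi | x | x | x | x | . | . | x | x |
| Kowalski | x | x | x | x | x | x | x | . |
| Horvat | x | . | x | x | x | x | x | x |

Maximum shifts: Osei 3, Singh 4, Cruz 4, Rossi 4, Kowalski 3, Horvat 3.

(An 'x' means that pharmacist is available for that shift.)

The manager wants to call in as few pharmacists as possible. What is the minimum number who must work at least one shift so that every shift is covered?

11 slots to fill and no one can take more than 4, so at least ⌈11/4⌉ = 3 pharmacists are needed.
No set of 3 pharmacists can cover every shift (each such set leaves at least one shift with no one available or exceeds a cap).
Osei, Singh, Cruz, and Kowalski alone can cover everything: Wed-PM→Osei+Kowalski, Thu-AM→Cruz, Thu-PM→Singh, Fri-AM→Singh, Fri-PM→Osei+Kowalski, Sat-AM→Singh, Sat-PM→Cruz+Kowalski, Sun-AM→Osei.

4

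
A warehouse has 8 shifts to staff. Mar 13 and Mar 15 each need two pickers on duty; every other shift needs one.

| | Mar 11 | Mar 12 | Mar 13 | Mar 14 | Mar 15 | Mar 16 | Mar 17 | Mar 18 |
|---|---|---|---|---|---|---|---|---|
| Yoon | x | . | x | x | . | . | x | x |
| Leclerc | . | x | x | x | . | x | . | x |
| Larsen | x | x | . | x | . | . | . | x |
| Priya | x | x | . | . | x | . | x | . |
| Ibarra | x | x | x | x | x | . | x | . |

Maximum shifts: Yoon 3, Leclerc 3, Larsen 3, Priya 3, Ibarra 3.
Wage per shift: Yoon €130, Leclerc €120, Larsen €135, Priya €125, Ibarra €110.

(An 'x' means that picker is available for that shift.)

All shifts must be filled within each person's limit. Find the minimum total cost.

Mar 15 can only be covered by Priya and Ibarra, so that assignment is forced.
Mar 16 can only be covered by Leclerc, so that assignment is forced.
Picking the cheapest available picker for each shift independently would cost €1145, but that ignores the shift limits.
An optimal schedule: Mar 11→Priya, Mar 12→Priya, Mar 13→Ibarra+Leclerc, Mar 14→Yoon, Mar 15→Ibarra+Priya, Mar 16→Leclerc, Mar 17→Ibarra, Mar 18→Leclerc.
Total: 125 + 125 + 110 + 120 + 130 + 110 + 125 + 120 + 110 + 120 = €1195.

€1195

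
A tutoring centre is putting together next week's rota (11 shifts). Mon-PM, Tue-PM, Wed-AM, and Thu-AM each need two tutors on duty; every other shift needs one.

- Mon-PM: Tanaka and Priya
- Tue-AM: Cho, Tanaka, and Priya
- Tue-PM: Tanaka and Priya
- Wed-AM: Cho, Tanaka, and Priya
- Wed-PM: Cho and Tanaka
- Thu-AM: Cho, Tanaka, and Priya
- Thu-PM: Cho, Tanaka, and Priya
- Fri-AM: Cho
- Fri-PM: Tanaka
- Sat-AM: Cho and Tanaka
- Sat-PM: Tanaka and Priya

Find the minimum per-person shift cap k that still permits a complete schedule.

With 3 tutors and 15 worker-slots to fill, someone must work at least ⌈15/3⌉ = 5 shifts, so k ≥ 5.
k = 5 works: Mon-PM→Tanaka+Priya, Tue-AM→Cho, Tue-PM→Tanaka+Priya, Wed-AM→Cho+Priya, Wed-PM→Cho, Thu-AM→Tanaka+Priya, Thu-PM→Priya, Fri-AM→Cho, Fri-PM→Tanaka, Sat-AM→Cho, Sat-PM→Tanaka.
Loads: Cho 5, Tanaka 5, Priya 5 — all ≤ 5.

5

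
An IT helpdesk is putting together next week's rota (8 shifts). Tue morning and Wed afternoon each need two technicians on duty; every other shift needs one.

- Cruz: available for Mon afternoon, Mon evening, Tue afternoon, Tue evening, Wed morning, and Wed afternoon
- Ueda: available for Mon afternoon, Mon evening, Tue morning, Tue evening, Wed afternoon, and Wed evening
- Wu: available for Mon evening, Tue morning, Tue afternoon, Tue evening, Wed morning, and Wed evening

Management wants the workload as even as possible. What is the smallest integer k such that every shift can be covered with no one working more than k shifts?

4

With 3 technicians and 10 worker-slots to fill, someone must work at least ⌈10/3⌉ = 4 shifts, so k ≥ 4.
k = 4 works: Mon afternoon→Cruz, Mon evening→Ueda, Tue morning→Ueda+Wu, Tue afternoon→Cruz, Tue evening→Wu, Wed morning→Cruz, Wed afternoon→Cruz+Ueda, Wed evening→Ueda.
Loads: Cruz 4, Ueda 4, Wu 2 — all ≤ 4.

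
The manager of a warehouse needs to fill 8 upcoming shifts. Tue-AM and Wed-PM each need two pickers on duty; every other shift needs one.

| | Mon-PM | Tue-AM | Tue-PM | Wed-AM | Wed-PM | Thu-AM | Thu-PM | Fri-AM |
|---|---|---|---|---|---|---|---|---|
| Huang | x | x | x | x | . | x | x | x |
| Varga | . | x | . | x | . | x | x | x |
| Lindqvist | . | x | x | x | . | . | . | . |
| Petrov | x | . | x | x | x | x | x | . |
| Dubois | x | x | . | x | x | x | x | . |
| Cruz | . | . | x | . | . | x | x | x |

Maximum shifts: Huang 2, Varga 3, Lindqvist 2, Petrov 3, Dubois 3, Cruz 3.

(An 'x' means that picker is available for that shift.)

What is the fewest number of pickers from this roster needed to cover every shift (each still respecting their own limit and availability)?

4

10 slots to fill and no one can take more than 3, so at least ⌈10/3⌉ = 4 pickers are needed.
Huang, Varga, Petrov, and Dubois alone can cover everything: Mon-PM→Petrov, Tue-AM→Varga+Dubois, Tue-PM→Huang, Wed-AM→Varga, Wed-PM→Petrov+Dubois, Thu-AM→Varga, Thu-PM→Petrov, Fri-AM→Huang.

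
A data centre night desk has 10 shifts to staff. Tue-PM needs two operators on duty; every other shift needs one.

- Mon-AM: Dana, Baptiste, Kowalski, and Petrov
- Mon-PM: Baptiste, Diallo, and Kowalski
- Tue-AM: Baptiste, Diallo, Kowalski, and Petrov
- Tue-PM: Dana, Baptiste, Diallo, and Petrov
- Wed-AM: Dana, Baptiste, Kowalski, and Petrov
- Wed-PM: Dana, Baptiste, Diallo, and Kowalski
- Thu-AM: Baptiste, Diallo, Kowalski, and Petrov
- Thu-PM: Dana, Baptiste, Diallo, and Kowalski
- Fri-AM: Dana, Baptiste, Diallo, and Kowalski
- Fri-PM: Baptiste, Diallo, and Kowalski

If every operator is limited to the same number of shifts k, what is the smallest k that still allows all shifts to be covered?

With 5 operators and 11 worker-slots to fill, someone must work at least ⌈11/5⌉ = 3 shifts, so k ≥ 3.
k = 3 works: Mon-AM→Dana, Mon-PM→Baptiste, Tue-AM→Baptiste, Tue-PM→Diallo+Petrov, Wed-AM→Dana, Wed-PM→Dana, Thu-AM→Diallo, Thu-PM→Diallo, Fri-AM→Kowalski, Fri-PM→Baptiste.
Loads: Dana 3, Baptiste 3, Diallo 3, Kowalski 1, Petrov 1 — all ≤ 3.

3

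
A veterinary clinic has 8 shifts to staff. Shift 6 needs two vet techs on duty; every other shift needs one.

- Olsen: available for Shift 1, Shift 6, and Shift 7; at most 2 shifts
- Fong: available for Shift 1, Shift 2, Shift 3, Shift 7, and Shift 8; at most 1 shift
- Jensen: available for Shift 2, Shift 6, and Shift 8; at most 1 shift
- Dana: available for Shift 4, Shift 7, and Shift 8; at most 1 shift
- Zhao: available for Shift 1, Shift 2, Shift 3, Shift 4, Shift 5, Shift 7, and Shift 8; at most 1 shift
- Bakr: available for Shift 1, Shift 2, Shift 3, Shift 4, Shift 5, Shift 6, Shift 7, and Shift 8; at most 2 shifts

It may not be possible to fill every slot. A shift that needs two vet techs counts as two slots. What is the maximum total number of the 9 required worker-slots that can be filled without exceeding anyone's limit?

Total capacity across all vet techs is 2+1+1+1+1+2 = 8, and 9 slots are needed, so at most 8 can be filled.
An assignment achieving 8: Shift 1→Olsen, Shift 2→Bakr, Shift 3→Fong, Shift 4→Dana, Shift 5→Zhao, Shift 6→Olsen+Jensen, Shift 7→Bakr.
Loads: Olsen 2/2, Fong 1/1, Jensen 1/1, Dana 1/1, Zhao 1/1, Bakr 2/2.

8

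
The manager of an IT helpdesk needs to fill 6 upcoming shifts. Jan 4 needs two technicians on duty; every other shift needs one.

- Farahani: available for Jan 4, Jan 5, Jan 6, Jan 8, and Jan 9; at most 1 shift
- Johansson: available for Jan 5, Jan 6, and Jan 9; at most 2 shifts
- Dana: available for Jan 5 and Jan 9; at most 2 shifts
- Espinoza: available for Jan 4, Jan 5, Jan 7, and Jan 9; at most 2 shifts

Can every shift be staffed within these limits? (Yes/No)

Total capacity is 7 and 7 slots are needed, so capacity alone doesn't rule it out.
Shifts {Jan 4, Jan 8} need 3 worker-slots in total, but the technicians available for any of those shifts (Farahani and Espinoza) can supply at most 2 among them. So no valid schedule exists.

No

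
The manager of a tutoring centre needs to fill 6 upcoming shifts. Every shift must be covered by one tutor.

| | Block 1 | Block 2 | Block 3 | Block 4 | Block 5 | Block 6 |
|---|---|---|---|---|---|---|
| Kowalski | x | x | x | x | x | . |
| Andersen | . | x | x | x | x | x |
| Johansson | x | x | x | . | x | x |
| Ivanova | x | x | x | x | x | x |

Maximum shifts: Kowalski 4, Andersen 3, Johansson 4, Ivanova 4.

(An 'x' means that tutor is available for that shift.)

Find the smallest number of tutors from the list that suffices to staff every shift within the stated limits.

2

6 slots to fill and no one can take more than 4, so at least ⌈6/4⌉ = 2 tutors are needed.
Kowalski and Andersen alone can cover everything: Block 1→Kowalski, Block 2→Kowalski, Block 3→Kowalski, Block 4→Kowalski, Block 5→Andersen, Block 6→Andersen.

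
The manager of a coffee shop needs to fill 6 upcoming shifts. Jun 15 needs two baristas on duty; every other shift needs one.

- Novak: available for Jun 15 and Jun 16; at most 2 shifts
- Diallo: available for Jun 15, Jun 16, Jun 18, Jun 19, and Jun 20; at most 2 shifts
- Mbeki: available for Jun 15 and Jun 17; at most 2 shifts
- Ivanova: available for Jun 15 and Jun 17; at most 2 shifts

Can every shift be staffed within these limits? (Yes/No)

Total capacity is 8 and 7 slots are needed, so capacity alone doesn't rule it out.
Shifts {Jun 18, Jun 19, Jun 20} need 3 worker-slots in total, but the baristas available for any of those shifts (Diallo) can supply at most 2 among them. So no valid schedule exists.

No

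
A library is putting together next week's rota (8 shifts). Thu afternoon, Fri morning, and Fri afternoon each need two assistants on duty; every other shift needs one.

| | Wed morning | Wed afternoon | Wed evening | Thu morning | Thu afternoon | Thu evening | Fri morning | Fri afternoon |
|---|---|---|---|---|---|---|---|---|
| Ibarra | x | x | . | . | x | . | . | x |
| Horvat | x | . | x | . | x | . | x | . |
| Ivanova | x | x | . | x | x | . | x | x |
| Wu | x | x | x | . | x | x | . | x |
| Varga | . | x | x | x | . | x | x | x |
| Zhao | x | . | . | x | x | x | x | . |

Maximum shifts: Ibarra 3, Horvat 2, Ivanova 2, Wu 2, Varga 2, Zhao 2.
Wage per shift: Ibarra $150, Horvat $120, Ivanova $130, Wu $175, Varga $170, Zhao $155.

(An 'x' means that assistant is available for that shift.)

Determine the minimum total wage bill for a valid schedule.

$1600

Picking the cheapest available assistant for each shift independently would cost $1435, but that ignores the shift limits.
An optimal schedule: Wed morning→Ibarra, Wed afternoon→Ivanova, Wed evening→Horvat, Thu morning→Ivanova, Thu afternoon→Ibarra+Zhao, Thu evening→Zhao, Fri morning→Horvat+Varga, Fri afternoon→Ibarra+Varga.
Total: 150 + 130 + 120 + 130 + 150 + 155 + 155 + 120 + 170 + 150 + 170 = $1600.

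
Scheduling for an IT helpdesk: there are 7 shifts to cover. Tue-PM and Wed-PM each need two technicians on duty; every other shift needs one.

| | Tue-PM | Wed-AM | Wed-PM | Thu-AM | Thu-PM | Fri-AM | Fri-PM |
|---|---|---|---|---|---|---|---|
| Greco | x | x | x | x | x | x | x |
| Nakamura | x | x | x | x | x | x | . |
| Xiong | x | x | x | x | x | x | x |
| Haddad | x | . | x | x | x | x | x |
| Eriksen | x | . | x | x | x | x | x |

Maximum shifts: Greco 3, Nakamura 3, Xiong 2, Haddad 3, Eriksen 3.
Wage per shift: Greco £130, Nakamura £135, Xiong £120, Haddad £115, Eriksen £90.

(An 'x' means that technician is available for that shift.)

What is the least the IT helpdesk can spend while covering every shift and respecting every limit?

Picking the cheapest available technician for each shift independently would cost £890, but that ignores the shift limits.
An optimal schedule: Tue-PM→Haddad+Xiong, Wed-AM→Xiong, Wed-PM→Haddad+Greco, Thu-AM→Eriksen, Thu-PM→Eriksen, Fri-AM→Haddad, Fri-PM→Eriksen.
Total: 115 + 120 + 120 + 115 + 130 + 90 + 90 + 115 + 90 = £985.

£985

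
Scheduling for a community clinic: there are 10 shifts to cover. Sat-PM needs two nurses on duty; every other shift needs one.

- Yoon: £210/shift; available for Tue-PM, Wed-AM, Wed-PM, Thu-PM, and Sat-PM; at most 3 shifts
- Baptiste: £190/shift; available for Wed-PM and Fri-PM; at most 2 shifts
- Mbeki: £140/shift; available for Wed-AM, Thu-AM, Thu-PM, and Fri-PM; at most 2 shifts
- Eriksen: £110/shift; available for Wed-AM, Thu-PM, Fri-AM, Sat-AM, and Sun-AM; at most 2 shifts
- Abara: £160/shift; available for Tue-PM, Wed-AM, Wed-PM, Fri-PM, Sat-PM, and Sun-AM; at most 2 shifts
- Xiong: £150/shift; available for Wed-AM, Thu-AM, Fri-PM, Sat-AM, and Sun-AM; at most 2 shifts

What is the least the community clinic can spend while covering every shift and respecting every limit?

Fri-AM can only be covered by Eriksen, so that assignment is forced.
Sat-PM can only be covered by Yoon and Abara, so that assignment is forced.
Picking the cheapest available nurse for each shift independently would cost £1520, but that ignores the shift limits.
An optimal schedule: Tue-PM→Abara, Wed-AM→Xiong, Wed-PM→Baptiste, Thu-AM→Mbeki, Thu-PM→Mbeki, Fri-AM→Eriksen, Fri-PM→Baptiste, Sat-AM→Eriksen, Sat-PM→Abara+Yoon, Sun-AM→Xiong.
Total: 160 + 150 + 190 + 140 + 140 + 110 + 190 + 110 + 160 + 210 + 150 = £1710.

£1710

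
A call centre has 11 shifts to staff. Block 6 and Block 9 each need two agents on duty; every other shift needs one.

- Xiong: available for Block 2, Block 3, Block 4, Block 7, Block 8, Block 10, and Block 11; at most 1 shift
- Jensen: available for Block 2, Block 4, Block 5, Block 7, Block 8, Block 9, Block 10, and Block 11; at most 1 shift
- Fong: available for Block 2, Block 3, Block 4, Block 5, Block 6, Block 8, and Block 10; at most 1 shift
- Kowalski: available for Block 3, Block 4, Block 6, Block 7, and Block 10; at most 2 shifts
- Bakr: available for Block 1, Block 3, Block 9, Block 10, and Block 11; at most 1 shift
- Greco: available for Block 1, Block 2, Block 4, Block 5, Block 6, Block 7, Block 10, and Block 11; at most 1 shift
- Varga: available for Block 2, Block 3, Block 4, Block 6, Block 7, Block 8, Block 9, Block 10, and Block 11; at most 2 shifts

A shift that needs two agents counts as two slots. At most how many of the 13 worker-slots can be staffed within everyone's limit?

9

Total capacity across all agents is 1+1+1+2+1+1+2 = 9, and 13 slots are needed, so at most 9 can be filled.
An assignment achieving 9: Block 1→Bakr, Block 2→Greco, Block 3→Kowalski, Block 5→Jensen, Block 6→Fong+Kowalski, Block 7→Varga, Block 8→Xiong, Block 9→Varga.
Loads: Xiong 1/1, Jensen 1/1, Fong 1/1, Kowalski 2/2, Bakr 1/1, Greco 1/1, Varga 2/2.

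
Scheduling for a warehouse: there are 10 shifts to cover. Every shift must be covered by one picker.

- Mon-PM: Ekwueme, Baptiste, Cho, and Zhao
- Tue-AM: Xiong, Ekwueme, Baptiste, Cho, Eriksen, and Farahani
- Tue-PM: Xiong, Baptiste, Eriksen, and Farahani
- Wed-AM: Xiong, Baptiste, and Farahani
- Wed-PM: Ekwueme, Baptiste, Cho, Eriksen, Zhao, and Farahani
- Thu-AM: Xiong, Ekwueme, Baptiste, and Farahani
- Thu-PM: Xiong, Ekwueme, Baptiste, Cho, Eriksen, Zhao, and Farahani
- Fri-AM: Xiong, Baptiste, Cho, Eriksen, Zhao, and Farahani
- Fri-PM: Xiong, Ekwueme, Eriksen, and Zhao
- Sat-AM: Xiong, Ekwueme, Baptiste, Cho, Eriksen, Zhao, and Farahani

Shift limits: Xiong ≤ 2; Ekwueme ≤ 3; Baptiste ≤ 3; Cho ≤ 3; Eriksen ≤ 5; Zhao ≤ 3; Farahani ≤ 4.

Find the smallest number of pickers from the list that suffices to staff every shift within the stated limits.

10 slots to fill and no one can take more than 5, so at least ⌈10/5⌉ = 2 pickers are needed.
Any 2 pickers together have capacity at most 5+4 = 9 < 10 slots, so 2 can never suffice.
Xiong, Ekwueme, and Eriksen alone can cover everything: Mon-PM→Ekwueme, Tue-AM→Eriksen, Tue-PM→Xiong, Wed-AM→Xiong, Wed-PM→Ekwueme, Thu-AM→Ekwueme, Thu-PM→Eriksen, Fri-AM→Eriksen, Fri-PM→Eriksen, Sat-AM→Eriksen.

3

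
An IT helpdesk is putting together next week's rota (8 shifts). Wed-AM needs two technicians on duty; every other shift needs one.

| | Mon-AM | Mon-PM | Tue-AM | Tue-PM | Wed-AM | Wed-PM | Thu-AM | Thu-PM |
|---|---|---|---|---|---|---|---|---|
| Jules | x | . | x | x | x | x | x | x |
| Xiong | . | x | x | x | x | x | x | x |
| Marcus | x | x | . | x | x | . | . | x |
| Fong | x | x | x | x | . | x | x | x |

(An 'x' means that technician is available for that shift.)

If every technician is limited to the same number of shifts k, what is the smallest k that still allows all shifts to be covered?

With 4 technicians and 9 worker-slots to fill, someone must work at least ⌈9/4⌉ = 3 shifts, so k ≥ 3.
k = 3 works: Mon-AM→Jules, Mon-PM→Xiong, Tue-AM→Jules, Tue-PM→Marcus, Wed-AM→Jules+Xiong, Wed-PM→Xiong, Thu-AM→Fong, Thu-PM→Marcus.
Loads: Jules 3, Xiong 3, Marcus 2, Fong 1 — all ≤ 3.

3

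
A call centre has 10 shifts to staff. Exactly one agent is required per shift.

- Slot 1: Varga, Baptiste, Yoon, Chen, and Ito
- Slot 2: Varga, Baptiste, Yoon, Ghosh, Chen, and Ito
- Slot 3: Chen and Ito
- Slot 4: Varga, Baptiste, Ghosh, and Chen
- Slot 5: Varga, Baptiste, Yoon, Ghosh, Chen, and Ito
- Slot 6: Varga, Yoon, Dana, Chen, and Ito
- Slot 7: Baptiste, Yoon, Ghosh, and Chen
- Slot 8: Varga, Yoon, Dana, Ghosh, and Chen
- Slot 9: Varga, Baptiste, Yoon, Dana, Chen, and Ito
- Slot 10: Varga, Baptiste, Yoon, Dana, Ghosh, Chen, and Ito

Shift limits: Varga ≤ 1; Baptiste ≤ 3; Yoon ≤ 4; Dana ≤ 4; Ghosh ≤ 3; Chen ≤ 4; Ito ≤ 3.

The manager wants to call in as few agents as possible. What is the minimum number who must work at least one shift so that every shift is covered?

10 slots to fill and no one can take more than 4, so at least ⌈10/4⌉ = 3 agents are needed.
Baptiste, Yoon, and Chen alone can cover everything: Slot 1→Baptiste, Slot 2→Baptiste, Slot 3→Chen, Slot 4→Baptiste, Slot 5→Yoon, Slot 6→Yoon, Slot 7→Yoon, Slot 8→Yoon, Slot 9→Chen, Slot 10→Chen.

3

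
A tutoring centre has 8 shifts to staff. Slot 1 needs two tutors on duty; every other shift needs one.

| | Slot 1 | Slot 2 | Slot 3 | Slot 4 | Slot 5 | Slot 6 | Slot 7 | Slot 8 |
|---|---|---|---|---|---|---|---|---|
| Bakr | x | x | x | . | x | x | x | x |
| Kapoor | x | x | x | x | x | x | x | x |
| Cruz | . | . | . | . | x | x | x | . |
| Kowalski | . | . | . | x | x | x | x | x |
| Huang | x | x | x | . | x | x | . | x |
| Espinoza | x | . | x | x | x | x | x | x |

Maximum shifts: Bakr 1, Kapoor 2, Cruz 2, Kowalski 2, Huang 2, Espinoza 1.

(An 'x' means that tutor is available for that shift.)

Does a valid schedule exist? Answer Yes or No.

One valid schedule: Slot 1→Huang+Espinoza, Slot 2→Bakr, Slot 3→Kapoor, Slot 4→Kapoor, Slot 5→Cruz, Slot 6→Kowalski, Slot 7→Cruz, Slot 8→Kowalski.
Loads: Bakr 1/1, Kapoor 2/2, Cruz 2/2, Kowalski 2/2, Huang 1/2, Espinoza 1/1 — all within limits.

Yes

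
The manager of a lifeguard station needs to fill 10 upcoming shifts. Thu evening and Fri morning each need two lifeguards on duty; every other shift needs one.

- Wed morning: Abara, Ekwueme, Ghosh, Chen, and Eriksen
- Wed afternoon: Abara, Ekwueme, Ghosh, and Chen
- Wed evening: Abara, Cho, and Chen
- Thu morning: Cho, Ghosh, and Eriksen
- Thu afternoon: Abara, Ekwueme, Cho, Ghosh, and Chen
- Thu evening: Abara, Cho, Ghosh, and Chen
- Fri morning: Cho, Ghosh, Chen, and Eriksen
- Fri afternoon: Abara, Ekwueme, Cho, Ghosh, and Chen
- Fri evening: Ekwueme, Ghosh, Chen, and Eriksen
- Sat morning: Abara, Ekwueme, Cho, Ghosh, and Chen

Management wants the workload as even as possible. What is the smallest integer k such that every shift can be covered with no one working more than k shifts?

With 6 lifeguards and 12 worker-slots to fill, someone must work at least ⌈12/6⌉ = 2 shifts, so k ≥ 2.
k = 2 works: Wed morning→Eriksen, Wed afternoon→Abara, Wed evening→Abara, Thu morning→Cho, Thu afternoon→Ekwueme, Thu evening→Ghosh+Chen, Fri morning→Chen+Eriksen, Fri afternoon→Cho, Fri evening→Ekwueme, Sat morning→Ghosh.
Loads: Abara 2, Ekwueme 2, Cho 2, Ghosh 2, Chen 2, Eriksen 2 — all ≤ 2.

2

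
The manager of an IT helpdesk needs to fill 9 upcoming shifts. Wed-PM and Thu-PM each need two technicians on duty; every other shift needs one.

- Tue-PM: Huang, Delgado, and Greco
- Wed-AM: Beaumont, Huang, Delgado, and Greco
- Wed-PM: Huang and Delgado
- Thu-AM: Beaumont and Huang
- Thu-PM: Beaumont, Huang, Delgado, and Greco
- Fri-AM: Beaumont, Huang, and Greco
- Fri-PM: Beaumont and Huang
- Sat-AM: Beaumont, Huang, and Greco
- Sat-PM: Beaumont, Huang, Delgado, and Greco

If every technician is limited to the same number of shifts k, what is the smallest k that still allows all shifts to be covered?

3

With 4 technicians and 11 worker-slots to fill, someone must work at least ⌈11/4⌉ = 3 shifts, so k ≥ 3.
k = 3 works: Tue-PM→Huang, Wed-AM→Delgado, Wed-PM→Huang+Delgado, Thu-AM→Beaumont, Thu-PM→Delgado+Greco, Fri-AM→Beaumont, Fri-PM→Beaumont, Sat-AM→Huang, Sat-PM→Greco.
Loads: Beaumont 3, Huang 3, Delgado 3, Greco 2 — all ≤ 3.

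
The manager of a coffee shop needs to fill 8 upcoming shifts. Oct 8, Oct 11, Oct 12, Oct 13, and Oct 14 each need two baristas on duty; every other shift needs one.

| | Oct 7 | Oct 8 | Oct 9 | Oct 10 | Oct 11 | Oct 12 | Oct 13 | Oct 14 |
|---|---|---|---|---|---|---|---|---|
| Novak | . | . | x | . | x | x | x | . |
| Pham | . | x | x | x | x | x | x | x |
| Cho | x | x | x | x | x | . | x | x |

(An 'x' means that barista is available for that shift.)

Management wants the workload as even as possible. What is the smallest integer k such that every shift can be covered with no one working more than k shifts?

5

With 3 baristas and 13 worker-slots to fill, someone must work at least ⌈13/3⌉ = 5 shifts, so k ≥ 5.
k = 5 works: Oct 7→Cho, Oct 8→Pham+Cho, Oct 9→Novak, Oct 10→Pham, Oct 11→Novak+Pham, Oct 12→Novak+Pham, Oct 13→Novak+Cho, Oct 14→Pham+Cho.
Loads: Novak 4, Pham 5, Cho 4 — all ≤ 5.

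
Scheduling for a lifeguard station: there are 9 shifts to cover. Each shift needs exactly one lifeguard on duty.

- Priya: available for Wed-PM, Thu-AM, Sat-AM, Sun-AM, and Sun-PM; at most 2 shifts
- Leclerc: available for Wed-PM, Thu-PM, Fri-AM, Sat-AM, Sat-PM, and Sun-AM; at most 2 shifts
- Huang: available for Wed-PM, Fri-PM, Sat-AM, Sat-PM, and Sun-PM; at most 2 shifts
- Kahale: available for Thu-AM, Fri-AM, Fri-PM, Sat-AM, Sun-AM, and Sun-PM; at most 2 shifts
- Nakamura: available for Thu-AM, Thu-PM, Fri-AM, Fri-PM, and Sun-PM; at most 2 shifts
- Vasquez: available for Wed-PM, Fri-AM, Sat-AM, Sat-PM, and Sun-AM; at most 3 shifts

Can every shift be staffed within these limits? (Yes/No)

Yes

One valid schedule: Wed-PM→Priya, Thu-AM→Priya, Thu-PM→Leclerc, Fri-AM→Kahale, Fri-PM→Huang, Sat-AM→Vasquez, Sat-PM→Leclerc, Sun-AM→Kahale, Sun-PM→Huang.
Loads: Priya 2/2, Leclerc 2/2, Huang 2/2, Kahale 2/2, Nakamura 0/2, Vasquez 1/3 — all within limits.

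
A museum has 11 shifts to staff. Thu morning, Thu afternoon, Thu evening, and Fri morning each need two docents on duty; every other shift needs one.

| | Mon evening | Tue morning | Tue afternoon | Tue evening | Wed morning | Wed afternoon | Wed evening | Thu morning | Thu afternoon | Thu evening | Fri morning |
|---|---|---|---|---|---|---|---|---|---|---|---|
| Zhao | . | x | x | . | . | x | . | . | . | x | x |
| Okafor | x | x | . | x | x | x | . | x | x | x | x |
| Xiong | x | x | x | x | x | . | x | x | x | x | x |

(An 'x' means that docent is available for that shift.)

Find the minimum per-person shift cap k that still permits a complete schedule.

With 3 docents and 15 worker-slots to fill, someone must work at least ⌈15/3⌉ = 5 shifts, so k ≥ 5.
k = 5 works: Mon evening→Okafor, Tue morning→Zhao, Tue afternoon→Zhao, Tue evening→Okafor, Wed morning→Okafor, Wed afternoon→Zhao, Wed evening→Xiong, Thu morning→Okafor+Xiong, Thu afternoon→Okafor+Xiong, Thu evening→Zhao+Xiong, Fri morning→Zhao+Xiong.
Loads: Zhao 5, Okafor 5, Xiong 5 — all ≤ 5.

5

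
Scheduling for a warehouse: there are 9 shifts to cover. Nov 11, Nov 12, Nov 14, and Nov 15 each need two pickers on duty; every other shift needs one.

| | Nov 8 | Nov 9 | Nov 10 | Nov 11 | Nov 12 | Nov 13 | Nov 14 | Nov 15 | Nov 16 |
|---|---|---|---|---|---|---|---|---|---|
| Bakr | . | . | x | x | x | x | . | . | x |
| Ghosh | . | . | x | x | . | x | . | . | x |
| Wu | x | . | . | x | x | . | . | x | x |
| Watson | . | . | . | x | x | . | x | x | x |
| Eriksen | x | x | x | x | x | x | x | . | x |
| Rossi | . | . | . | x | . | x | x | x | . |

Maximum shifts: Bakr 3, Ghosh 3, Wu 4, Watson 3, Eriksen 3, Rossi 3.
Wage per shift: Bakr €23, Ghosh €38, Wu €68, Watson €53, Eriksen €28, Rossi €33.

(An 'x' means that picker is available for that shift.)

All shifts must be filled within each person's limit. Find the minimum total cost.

€434

Nov 9 can only be covered by Eriksen, so that assignment is forced.
Picking the cheapest available picker for each shift independently would cost €374, but that ignores the shift limits.
An optimal schedule: Nov 8→Eriksen, Nov 9→Eriksen, Nov 10→Bakr, Nov 11→Rossi+Ghosh, Nov 12→Bakr+Watson, Nov 13→Bakr, Nov 14→Eriksen+Rossi, Nov 15→Rossi+Watson, Nov 16→Ghosh.
Total: 28 + 28 + 23 + 33 + 38 + 23 + 53 + 23 + 28 + 33 + 33 + 53 + 38 = €434.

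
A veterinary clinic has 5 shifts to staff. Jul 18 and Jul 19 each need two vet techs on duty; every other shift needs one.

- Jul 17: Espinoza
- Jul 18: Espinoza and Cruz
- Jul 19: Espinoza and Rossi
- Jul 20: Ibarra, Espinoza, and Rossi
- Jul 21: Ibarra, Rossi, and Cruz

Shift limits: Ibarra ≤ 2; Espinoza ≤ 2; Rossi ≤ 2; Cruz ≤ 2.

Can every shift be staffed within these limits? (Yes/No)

Total capacity is 8 and 7 slots are needed, so capacity alone doesn't rule it out.
Shifts {Jul 17, Jul 18, Jul 19} need 5 worker-slots in total, but the vet techs available for any of those shifts (Espinoza, Rossi, and Cruz) can supply at most 4 among them. So no valid schedule exists.

No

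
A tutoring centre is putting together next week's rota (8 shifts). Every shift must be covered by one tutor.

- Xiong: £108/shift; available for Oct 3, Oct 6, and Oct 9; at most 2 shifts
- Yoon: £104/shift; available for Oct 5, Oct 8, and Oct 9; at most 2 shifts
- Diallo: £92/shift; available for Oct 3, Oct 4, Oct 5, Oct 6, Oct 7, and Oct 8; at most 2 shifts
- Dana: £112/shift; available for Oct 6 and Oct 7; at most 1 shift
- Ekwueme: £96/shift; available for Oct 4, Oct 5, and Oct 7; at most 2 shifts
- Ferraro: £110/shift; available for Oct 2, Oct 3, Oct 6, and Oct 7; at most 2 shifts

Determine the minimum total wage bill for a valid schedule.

Oct 2 can only be covered by Ferraro, so that assignment is forced.
Picking the cheapest available tutor for each shift independently would cost £766, but that ignores the shift limits.
An optimal schedule: Oct 2→Ferraro, Oct 3→Diallo, Oct 4→Diallo, Oct 5→Ekwueme, Oct 6→Xiong, Oct 7→Ekwueme, Oct 8→Yoon, Oct 9→Yoon.
Total: 110 + 92 + 92 + 96 + 108 + 96 + 104 + 104 = £802.

£802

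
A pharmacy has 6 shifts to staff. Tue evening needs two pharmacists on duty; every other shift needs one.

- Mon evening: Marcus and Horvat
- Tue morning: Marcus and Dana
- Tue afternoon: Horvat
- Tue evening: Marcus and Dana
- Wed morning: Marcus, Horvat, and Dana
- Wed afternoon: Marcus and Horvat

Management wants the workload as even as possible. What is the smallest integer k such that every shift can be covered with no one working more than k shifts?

3

With 3 pharmacists and 7 worker-slots to fill, someone must work at least ⌈7/3⌉ = 3 shifts, so k ≥ 3.
k = 3 works: Mon evening→Marcus, Tue morning→Marcus, Tue afternoon→Horvat, Tue evening→Marcus+Dana, Wed morning→Horvat, Wed afternoon→Horvat.
Loads: Marcus 3, Horvat 3, Dana 1 — all ≤ 3.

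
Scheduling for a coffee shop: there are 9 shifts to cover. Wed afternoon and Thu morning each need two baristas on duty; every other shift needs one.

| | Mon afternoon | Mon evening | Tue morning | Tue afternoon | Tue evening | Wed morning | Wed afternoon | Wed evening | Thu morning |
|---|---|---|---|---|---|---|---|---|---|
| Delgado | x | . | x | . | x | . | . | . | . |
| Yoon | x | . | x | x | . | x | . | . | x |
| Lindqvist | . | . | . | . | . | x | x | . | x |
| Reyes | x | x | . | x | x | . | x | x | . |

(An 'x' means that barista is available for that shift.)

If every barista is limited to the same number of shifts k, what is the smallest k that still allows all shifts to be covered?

3

With 4 baristas and 11 worker-slots to fill, someone must work at least ⌈11/4⌉ = 3 shifts, so k ≥ 3.
k = 3 works: Mon afternoon→Delgado, Mon evening→Reyes, Tue morning→Delgado, Tue afternoon→Yoon, Tue evening→Delgado, Wed morning→Yoon, Wed afternoon→Lindqvist+Reyes, Wed evening→Reyes, Thu morning→Yoon+Lindqvist.
Loads: Delgado 3, Yoon 3, Lindqvist 2, Reyes 3 — all ≤ 3.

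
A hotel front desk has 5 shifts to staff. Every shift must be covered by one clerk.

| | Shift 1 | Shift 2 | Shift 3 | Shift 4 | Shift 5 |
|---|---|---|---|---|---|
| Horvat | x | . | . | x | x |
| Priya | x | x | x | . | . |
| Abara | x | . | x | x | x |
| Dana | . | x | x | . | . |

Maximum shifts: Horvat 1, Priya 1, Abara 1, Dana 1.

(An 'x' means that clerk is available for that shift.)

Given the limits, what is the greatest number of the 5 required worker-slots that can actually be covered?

Total capacity across all clerks is 1+1+1+1 = 4, and 5 slots are needed, so at most 4 can be filled.
An assignment achieving 4: Shift 2→Priya, Shift 3→Dana, Shift 4→Horvat, Shift 5→Abara.
Loads: Horvat 1/1, Priya 1/1, Abara 1/1, Dana 1/1.

4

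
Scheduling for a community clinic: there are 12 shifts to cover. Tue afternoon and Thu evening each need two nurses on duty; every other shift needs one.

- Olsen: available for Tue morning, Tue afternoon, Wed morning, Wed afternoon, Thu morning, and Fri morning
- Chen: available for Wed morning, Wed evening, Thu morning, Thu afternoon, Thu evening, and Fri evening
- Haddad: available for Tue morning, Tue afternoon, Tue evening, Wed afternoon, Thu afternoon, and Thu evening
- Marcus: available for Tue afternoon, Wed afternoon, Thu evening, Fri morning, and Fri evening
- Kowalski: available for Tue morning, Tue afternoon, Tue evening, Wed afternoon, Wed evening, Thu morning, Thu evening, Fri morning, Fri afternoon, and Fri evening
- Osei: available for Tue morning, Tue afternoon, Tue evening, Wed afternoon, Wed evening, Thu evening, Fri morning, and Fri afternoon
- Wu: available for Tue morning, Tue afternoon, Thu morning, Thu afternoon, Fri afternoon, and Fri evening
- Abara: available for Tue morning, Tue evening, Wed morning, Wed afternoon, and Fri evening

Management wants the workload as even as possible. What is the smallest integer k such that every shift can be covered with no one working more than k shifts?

2

With 8 nurses and 14 worker-slots to fill, someone must work at least ⌈14/8⌉ = 2 shifts, so k ≥ 2.
k = 2 works: Tue morning→Haddad, Tue afternoon→Osei+Wu, Tue evening→Haddad, Wed morning→Olsen, Wed afternoon→Abara, Wed evening→Chen, Thu morning→Olsen, Thu afternoon→Chen, Thu evening→Kowalski+Osei, Fri morning→Marcus, Fri afternoon→Kowalski, Fri evening→Marcus.
Loads: Olsen 2, Chen 2, Haddad 2, Marcus 2, Kowalski 2, Osei 2, Wu 1, Abara 1 — all ≤ 2.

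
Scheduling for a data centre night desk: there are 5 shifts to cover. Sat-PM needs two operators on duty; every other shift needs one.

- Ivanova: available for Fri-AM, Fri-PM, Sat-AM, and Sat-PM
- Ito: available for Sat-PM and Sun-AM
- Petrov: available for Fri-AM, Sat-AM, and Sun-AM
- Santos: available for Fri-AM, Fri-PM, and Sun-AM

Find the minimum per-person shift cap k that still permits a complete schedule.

With 4 operators and 6 worker-slots to fill, someone must work at least ⌈6/4⌉ = 2 shifts, so k ≥ 2.
k = 2 works: Fri-AM→Petrov, Fri-PM→Ivanova, Sat-AM→Petrov, Sat-PM→Ivanova+Ito, Sun-AM→Ito.
Loads: Ivanova 2, Ito 2, Petrov 2, Santos 0 — all ≤ 2.

2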